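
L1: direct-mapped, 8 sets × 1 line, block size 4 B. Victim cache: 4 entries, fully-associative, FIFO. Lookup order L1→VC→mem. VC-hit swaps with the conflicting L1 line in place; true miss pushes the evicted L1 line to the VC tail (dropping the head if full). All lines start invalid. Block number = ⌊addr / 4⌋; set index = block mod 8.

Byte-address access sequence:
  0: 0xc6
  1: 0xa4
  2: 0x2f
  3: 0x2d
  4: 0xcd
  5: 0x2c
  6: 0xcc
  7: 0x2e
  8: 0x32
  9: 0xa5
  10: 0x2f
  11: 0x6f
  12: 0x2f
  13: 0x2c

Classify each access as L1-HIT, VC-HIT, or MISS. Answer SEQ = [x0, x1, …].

SEQ = [MISS, MISS, MISS, L1-HIT, MISS, VC-HIT, VC-HIT, VC-HIT, MISS, L1-HIT, L1-HIT, MISS, VC-HIT, L1-HIT]

0: 0xc6 (blk 49, set 1) → MISS  vc=[]
1: 0xa4 (blk 41, set 1) → MISS  vc=[49]
2: 0x2f (blk 11, set 3) → MISS  vc=[49]
3: 0x2d (blk 11, set 3) → L1-HIT  vc=[49]
4: 0xcd (blk 51, set 3) → MISS  vc=[49, 11]
5: 0x2c (blk 11, set 3) → VC-HIT  vc=[49, 51]
6: 0xcc (blk 51, set 3) → VC-HIT  vc=[49, 11]
7: 0x2e (blk 11, set 3) → VC-HIT  vc=[49, 51]
8: 0x32 (blk 12, set 4) → MISS  vc=[49, 51]
9: 0xa5 (blk 41, set 1) → L1-HIT  vc=[49, 51]
10: 0x2f (blk 11, set 3) → L1-HIT  vc=[49, 51]
11: 0x6f (blk 27, set 3) → MISS  vc=[49, 51, 11]
12: 0x2f (blk 11, set 3) → VC-HIT  vc=[49, 51, 27]
13: 0x2c (blk 11, set 3) → L1-HIT  vc=[49, 51, 27]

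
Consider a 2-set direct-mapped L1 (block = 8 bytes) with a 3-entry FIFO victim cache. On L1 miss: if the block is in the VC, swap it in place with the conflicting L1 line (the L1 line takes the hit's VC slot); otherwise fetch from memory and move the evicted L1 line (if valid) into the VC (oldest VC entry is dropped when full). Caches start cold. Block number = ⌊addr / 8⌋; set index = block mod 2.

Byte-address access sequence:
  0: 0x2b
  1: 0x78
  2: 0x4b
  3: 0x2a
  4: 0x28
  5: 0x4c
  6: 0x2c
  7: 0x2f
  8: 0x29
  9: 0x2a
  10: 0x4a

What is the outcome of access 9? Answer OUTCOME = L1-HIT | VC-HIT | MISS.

0: 0x2b (blk 5, set 1) → MISS  vc=[]
1: 0x78 (blk 15, set 1) → MISS  vc=[5]
2: 0x4b (blk 9, set 1) → MISS  vc=[5, 15]
3: 0x2a (blk 5, set 1) → VC-HIT  vc=[9, 15]
4: 0x28 (blk 5, set 1) → L1-HIT  vc=[9, 15]
5: 0x4c (blk 9, set 1) → VC-HIT  vc=[5, 15]
6: 0x2c (blk 5, set 1) → VC-HIT  vc=[9, 15]
7: 0x2f (blk 5, set 1) → L1-HIT  vc=[9, 15]
8: 0x29 (blk 5, set 1) → L1-HIT  vc=[9, 15]
9: 0x2a (blk 5, set 1) → L1-HIT  vc=[9, 15]
10: 0x4a (blk 9, set 1) → VC-HIT  vc=[5, 15]

OUTCOME = L1-HIT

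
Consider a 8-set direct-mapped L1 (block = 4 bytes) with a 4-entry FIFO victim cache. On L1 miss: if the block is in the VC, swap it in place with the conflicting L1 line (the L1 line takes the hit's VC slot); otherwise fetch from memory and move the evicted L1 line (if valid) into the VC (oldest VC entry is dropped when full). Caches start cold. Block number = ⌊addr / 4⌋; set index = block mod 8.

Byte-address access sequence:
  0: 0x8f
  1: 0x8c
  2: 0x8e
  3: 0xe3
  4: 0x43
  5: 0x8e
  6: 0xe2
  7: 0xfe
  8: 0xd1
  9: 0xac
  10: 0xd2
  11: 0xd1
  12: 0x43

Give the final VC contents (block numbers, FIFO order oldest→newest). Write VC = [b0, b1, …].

0: 0x8f (blk 35, set 3) → MISS  vc=[]
1: 0x8c (blk 35, set 3) → L1-HIT  vc=[]
2: 0x8e (blk 35, set 3) → L1-HIT  vc=[]
3: 0xe3 (blk 56, set 0) → MISS  vc=[]
4: 0x43 (blk 16, set 0) → MISS  vc=[56]
5: 0x8e (blk 35, set 3) → L1-HIT  vc=[56]
6: 0xe2 (blk 56, set 0) → VC-HIT  vc=[16]
7: 0xfe (blk 63, set 7) → MISS  vc=[16]
8: 0xd1 (blk 52, set 4) → MISS  vc=[16]
9: 0xac (blk 43, set 3) → MISS  vc=[16, 35]
10: 0xd2 (blk 52, set 4) → L1-HIT  vc=[16, 35]
11: 0xd1 (blk 52, set 4) → L1-HIT  vc=[16, 35]
12: 0x43 (blk 16, set 0) → VC-HIT  vc=[56, 35]

VC = [56, 35]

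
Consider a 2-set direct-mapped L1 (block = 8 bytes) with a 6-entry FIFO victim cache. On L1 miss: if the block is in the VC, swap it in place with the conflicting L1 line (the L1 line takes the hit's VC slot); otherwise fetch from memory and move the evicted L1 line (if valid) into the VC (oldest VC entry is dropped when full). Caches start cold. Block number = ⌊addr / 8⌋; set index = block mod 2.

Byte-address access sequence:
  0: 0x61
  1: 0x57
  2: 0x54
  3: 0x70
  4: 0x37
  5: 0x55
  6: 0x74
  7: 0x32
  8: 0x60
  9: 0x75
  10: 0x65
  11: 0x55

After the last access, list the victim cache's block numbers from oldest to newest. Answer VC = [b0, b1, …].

VC = [6, 14, 12]

#0 0x61→b12/s0 MISS; vc=[]
#1 0x57→b10/s0 MISS; vc=[12]
#2 0x54→b10/s0 L1-HIT; vc=[12]
#3 0x70→b14/s0 MISS; vc=[12,10]
#4 0x37→b6/s0 MISS; vc=[12,10,14]
#5 0x55→b10/s0 VC-HIT; vc=[12,6,14]
#6 0x74→b14/s0 VC-HIT; vc=[12,6,10]
#7 0x32→b6/s0 VC-HIT; vc=[12,14,10]
#8 0x60→b12/s0 VC-HIT; vc=[6,14,10]
#9 0x75→b14/s0 VC-HIT; vc=[6,12,10]
#10 0x65→b12/s0 VC-HIT; vc=[6,14,10]
#11 0x55→b10/s0 VC-HIT; vc=[6,14,12]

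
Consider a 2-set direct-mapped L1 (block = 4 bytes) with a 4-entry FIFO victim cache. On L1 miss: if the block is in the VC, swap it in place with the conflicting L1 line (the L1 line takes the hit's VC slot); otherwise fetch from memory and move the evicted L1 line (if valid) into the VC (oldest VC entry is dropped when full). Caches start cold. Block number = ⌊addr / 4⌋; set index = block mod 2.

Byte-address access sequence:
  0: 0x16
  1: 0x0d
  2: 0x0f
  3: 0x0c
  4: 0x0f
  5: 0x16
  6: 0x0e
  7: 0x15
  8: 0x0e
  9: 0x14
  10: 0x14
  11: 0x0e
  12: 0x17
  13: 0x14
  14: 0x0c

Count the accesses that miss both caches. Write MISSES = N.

MISSES = 2

#0 0x16→b5/s1 MISS; vc=[]
#1 0xd→b3/s1 MISS; vc=[5]
#2 0xf→b3/s1 L1-HIT; vc=[5]
#3 0xc→b3/s1 L1-HIT; vc=[5]
#4 0xf→b3/s1 L1-HIT; vc=[5]
#5 0x16→b5/s1 VC-HIT; vc=[3]
#6 0xe→b3/s1 VC-HIT; vc=[5]
#7 0x15→b5/s1 VC-HIT; vc=[3]
#8 0xe→b3/s1 VC-HIT; vc=[5]
#9 0x14→b5/s1 VC-HIT; vc=[3]
#10 0x14→b5/s1 L1-HIT; vc=[3]
#11 0xe→b3/s1 VC-HIT; vc=[5]
#12 0x17→b5/s1 VC-HIT; vc=[3]
#13 0x14→b5/s1 L1-HIT; vc=[3]
#14 0xc→b3/s1 VC-HIT; vc=[5]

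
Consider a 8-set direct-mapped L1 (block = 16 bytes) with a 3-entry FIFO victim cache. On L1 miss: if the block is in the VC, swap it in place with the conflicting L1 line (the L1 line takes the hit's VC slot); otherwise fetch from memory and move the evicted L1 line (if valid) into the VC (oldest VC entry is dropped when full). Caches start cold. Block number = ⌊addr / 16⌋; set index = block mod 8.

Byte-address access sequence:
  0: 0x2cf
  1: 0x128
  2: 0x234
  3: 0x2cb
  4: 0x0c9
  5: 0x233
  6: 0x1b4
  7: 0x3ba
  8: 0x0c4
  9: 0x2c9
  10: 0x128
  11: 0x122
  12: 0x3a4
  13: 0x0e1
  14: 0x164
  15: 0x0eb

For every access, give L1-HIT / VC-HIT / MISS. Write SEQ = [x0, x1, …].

#0 0x2cf→b44/s4 MISS; vc=[]
#1 0x128→b18/s2 MISS; vc=[]
#2 0x234→b35/s3 MISS; vc=[]
#3 0x2cb→b44/s4 L1-HIT; vc=[]
#4 0xc9→b12/s4 MISS; vc=[44]
#5 0x233→b35/s3 L1-HIT; vc=[44]
#6 0x1b4→b27/s3 MISS; vc=[44,35]
#7 0x3ba→b59/s3 MISS; vc=[44,35,27]
#8 0xc4→b12/s4 L1-HIT; vc=[44,35,27]
#9 0x2c9→b44/s4 VC-HIT; vc=[12,35,27]
#10 0x128→b18/s2 L1-HIT; vc=[12,35,27]
#11 0x122→b18/s2 L1-HIT; vc=[12,35,27]
#12 0x3a4→b58/s2 MISS; vc=[35,27,18]
#13 0xe1→b14/s6 MISS; vc=[35,27,18]
#14 0x164→b22/s6 MISS; vc=[27,18,14]
#15 0xeb→b14/s6 VC-HIT; vc=[27,18,22]

SEQ = [MISS, MISS, MISS, L1-HIT, MISS, L1-HIT, MISS, MISS, L1-HIT, VC-HIT, L1-HIT, L1-HIT, MISS, MISS, MISS, VC-HIT]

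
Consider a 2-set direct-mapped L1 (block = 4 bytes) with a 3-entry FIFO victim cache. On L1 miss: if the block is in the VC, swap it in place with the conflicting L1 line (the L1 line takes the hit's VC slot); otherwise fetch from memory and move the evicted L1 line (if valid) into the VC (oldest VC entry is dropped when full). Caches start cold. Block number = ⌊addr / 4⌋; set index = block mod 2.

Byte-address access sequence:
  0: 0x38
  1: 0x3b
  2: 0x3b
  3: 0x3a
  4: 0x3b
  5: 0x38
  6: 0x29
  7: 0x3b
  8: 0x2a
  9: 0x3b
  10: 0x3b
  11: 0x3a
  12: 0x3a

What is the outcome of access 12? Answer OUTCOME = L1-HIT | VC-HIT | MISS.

OUTCOME = L1-HIT

0: 0x38 (blk 14, set 0) → MISS  vc=[]
1: 0x3b (blk 14, set 0) → L1-HIT  vc=[]
2: 0x3b (blk 14, set 0) → L1-HIT  vc=[]
3: 0x3a (blk 14, set 0) → L1-HIT  vc=[]
4: 0x3b (blk 14, set 0) → L1-HIT  vc=[]
5: 0x38 (blk 14, set 0) → L1-HIT  vc=[]
6: 0x29 (blk 10, set 0) → MISS  vc=[14]
7: 0x3b (blk 14, set 0) → VC-HIT  vc=[10]
8: 0x2a (blk 10, set 0) → VC-HIT  vc=[14]
9: 0x3b (blk 14, set 0) → VC-HIT  vc=[10]
10: 0x3b (blk 14, set 0) → L1-HIT  vc=[10]
11: 0x3a (blk 14, set 0) → L1-HIT  vc=[10]
12: 0x3a (blk 14, set 0) → L1-HIT  vc=[10]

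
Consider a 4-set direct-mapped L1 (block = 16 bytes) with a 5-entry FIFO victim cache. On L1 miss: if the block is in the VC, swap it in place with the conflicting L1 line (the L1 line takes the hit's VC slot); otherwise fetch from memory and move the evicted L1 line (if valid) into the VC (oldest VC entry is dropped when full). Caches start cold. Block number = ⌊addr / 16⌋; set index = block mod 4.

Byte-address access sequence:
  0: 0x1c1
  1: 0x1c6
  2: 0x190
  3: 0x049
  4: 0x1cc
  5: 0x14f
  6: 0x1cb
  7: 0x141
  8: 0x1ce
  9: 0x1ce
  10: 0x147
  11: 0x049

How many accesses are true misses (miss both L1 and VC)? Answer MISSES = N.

MISSES = 4

0: 0x1c1 (blk 28, set 0) → MISS  vc=[]
1: 0x1c6 (blk 28, set 0) → L1-HIT  vc=[]
2: 0x190 (blk 25, set 1) → MISS  vc=[]
3: 0x49 (blk 4, set 0) → MISS  vc=[28]
4: 0x1cc (blk 28, set 0) → VC-HIT  vc=[4]
5: 0x14f (blk 20, set 0) → MISS  vc=[4, 28]
6: 0x1cb (blk 28, set 0) → VC-HIT  vc=[4, 20]
7: 0x141 (blk 20, set 0) → VC-HIT  vc=[4, 28]
8: 0x1ce (blk 28, set 0) → VC-HIT  vc=[4, 20]
9: 0x1ce (blk 28, set 0) → L1-HIT  vc=[4, 20]
10: 0x147 (blk 20, set 0) → VC-HIT  vc=[4, 28]
11: 0x49 (blk 4, set 0) → VC-HIT  vc=[20, 28]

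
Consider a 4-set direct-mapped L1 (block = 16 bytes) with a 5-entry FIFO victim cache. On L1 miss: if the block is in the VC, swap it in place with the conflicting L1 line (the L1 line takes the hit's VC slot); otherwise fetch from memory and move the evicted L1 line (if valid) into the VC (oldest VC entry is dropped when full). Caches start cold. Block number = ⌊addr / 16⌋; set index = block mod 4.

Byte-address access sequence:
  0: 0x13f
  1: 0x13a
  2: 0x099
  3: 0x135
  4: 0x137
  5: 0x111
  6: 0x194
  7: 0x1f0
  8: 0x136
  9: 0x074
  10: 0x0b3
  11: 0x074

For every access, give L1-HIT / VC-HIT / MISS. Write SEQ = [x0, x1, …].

  [0] addr=0x13f blk=19 s=3: MISS | VC []
  [1] addr=0x13a blk=19 s=3: L1-HIT | VC []
  [2] addr=0x99 blk=9 s=1: MISS | VC []
  [3] addr=0x135 blk=19 s=3: L1-HIT | VC []
  [4] addr=0x137 blk=19 s=3: L1-HIT | VC []
  [5] addr=0x111 blk=17 s=1: MISS | VC [9]
  [6] addr=0x194 blk=25 s=1: MISS | VC [9, 17]
  [7] addr=0x1f0 blk=31 s=3: MISS | VC [9, 17, 19]
  [8] addr=0x136 blk=19 s=3: VC-HIT | VC [9, 17, 31]
  [9] addr=0x74 blk=7 s=3: MISS | VC [9, 17, 31, 19]
  [10] addr=0xb3 blk=11 s=3: MISS | VC [9, 17, 31, 19, 7]
  [11] addr=0x74 blk=7 s=3: VC-HIT | VC [9, 17, 31, 19, 11]

SEQ = [MISS, L1-HIT, MISS, L1-HIT, L1-HIT, MISS, MISS, MISS, VC-HIT, MISS, MISS, VC-HIT]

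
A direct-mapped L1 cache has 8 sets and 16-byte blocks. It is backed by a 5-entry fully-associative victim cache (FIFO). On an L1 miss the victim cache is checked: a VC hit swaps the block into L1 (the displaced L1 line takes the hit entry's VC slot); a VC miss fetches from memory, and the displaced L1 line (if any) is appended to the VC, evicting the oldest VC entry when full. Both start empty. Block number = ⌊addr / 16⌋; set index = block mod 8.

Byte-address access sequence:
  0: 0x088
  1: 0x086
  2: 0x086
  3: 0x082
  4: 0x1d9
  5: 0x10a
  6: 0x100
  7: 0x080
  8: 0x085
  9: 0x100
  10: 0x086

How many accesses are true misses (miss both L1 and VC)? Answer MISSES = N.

MISSES = 3

#0 0x88→b8/s0 MISS; vc=[]
#1 0x86→b8/s0 L1-HIT; vc=[]
#2 0x86→b8/s0 L1-HIT; vc=[]
#3 0x82→b8/s0 L1-HIT; vc=[]
#4 0x1d9→b29/s5 MISS; vc=[]
#5 0x10a→b16/s0 MISS; vc=[8]
#6 0x100→b16/s0 L1-HIT; vc=[8]
#7 0x80→b8/s0 VC-HIT; vc=[16]
#8 0x85→b8/s0 L1-HIT; vc=[16]
#9 0x100→b16/s0 VC-HIT; vc=[8]
#10 0x86→b8/s0 VC-HIT; vc=[16]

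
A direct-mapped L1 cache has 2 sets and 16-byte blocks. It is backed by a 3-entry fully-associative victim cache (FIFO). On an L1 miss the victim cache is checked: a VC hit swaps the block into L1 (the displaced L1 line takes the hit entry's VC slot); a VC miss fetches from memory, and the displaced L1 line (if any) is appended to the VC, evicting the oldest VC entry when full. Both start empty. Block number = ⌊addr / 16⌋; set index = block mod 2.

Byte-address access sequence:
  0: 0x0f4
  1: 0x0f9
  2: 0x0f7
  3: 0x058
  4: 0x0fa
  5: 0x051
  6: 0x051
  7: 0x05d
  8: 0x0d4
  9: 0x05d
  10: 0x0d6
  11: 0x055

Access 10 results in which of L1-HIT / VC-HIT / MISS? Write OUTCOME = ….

0: 0xf4 (blk 15, set 1) → MISS  vc=[]
1: 0xf9 (blk 15, set 1) → L1-HIT  vc=[]
2: 0xf7 (blk 15, set 1) → L1-HIT  vc=[]
3: 0x58 (blk 5, set 1) → MISS  vc=[15]
4: 0xfa (blk 15, set 1) → VC-HIT  vc=[5]
5: 0x51 (blk 5, set 1) → VC-HIT  vc=[15]
6: 0x51 (blk 5, set 1) → L1-HIT  vc=[15]
7: 0x5d (blk 5, set 1) → L1-HIT  vc=[15]
8: 0xd4 (blk 13, set 1) → MISS  vc=[15, 5]
9: 0x5d (blk 5, set 1) → VC-HIT  vc=[15, 13]
10: 0xd6 (blk 13, set 1) → VC-HIT  vc=[15, 5]
11: 0x55 (blk 5, set 1) → VC-HIT  vc=[15, 13]

OUTCOME = VC-HIT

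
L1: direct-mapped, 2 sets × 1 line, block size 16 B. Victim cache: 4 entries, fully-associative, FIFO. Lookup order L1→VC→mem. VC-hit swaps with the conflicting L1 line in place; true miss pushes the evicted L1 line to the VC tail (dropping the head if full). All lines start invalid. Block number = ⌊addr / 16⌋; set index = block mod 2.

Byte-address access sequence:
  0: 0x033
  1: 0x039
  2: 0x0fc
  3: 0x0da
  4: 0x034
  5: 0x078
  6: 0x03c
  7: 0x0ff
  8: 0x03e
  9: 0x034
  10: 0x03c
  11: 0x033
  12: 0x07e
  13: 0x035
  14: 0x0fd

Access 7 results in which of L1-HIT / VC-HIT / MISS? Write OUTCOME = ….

#0 0x33→b3/s1 MISS; vc=[]
#1 0x39→b3/s1 L1-HIT; vc=[]
#2 0xfc→b15/s1 MISS; vc=[3]
#3 0xda→b13/s1 MISS; vc=[3,15]
#4 0x34→b3/s1 VC-HIT; vc=[13,15]
#5 0x78→b7/s1 MISS; vc=[13,15,3]
#6 0x3c→b3/s1 VC-HIT; vc=[13,15,7]
#7 0xff→b15/s1 VC-HIT; vc=[13,3,7]
#8 0x3e→b3/s1 VC-HIT; vc=[13,15,7]
#9 0x34→b3/s1 L1-HIT; vc=[13,15,7]
#10 0x3c→b3/s1 L1-HIT; vc=[13,15,7]
#11 0x33→b3/s1 L1-HIT; vc=[13,15,7]
#12 0x7e→b7/s1 VC-HIT; vc=[13,15,3]
#13 0x35→b3/s1 VC-HIT; vc=[13,15,7]
#14 0xfd→b15/s1 VC-HIT; vc=[13,3,7]

OUTCOME = VC-HIT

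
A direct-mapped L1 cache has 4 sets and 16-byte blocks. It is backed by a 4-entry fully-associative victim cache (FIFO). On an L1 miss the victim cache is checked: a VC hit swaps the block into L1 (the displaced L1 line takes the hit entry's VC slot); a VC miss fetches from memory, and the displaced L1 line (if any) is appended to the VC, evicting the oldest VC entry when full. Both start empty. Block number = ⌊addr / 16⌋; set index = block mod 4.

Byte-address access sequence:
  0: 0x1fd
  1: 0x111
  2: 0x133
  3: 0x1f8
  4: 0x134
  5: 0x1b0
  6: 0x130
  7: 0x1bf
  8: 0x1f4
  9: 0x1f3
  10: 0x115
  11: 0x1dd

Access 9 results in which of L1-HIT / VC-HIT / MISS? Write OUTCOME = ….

  [0] addr=0x1fd blk=31 s=3: MISS | VC []
  [1] addr=0x111 blk=17 s=1: MISS | VC []
  [2] addr=0x133 blk=19 s=3: MISS | VC [31]
  [3] addr=0x1f8 blk=31 s=3: VC-HIT | VC [19]
  [4] addr=0x134 blk=19 s=3: VC-HIT | VC [31]
  [5] addr=0x1b0 blk=27 s=3: MISS | VC [31, 19]
  [6] addr=0x130 blk=19 s=3: VC-HIT | VC [31, 27]
  [7] addr=0x1bf blk=27 s=3: VC-HIT | VC [31, 19]
  [8] addr=0x1f4 blk=31 s=3: VC-HIT | VC [27, 19]
  [9] addr=0x1f3 blk=31 s=3: L1-HIT | VC [27, 19]
  [10] addr=0x115 blk=17 s=1: L1-HIT | VC [27, 19]
  [11] addr=0x1dd blk=29 s=1: MISS | VC [27, 19, 17]

OUTCOME = L1-HIT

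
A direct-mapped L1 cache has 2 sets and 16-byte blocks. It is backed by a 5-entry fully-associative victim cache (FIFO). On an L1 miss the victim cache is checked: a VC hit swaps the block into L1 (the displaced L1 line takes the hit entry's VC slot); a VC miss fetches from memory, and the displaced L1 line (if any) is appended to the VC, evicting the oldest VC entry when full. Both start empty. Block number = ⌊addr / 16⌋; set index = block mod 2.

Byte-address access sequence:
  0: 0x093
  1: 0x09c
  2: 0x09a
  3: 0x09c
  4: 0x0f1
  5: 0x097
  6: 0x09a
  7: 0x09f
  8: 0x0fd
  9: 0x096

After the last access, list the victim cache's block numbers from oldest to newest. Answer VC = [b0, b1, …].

  [0] addr=0x93 blk=9 s=1: MISS | VC []
  [1] addr=0x9c blk=9 s=1: L1-HIT | VC []
  [2] addr=0x9a blk=9 s=1: L1-HIT | VC []
  [3] addr=0x9c blk=9 s=1: L1-HIT | VC []
  [4] addr=0xf1 blk=15 s=1: MISS | VC [9]
  [5] addr=0x97 blk=9 s=1: VC-HIT | VC [15]
  [6] addr=0x9a blk=9 s=1: L1-HIT | VC [15]
  [7] addr=0x9f blk=9 s=1: L1-HIT | VC [15]
  [8] addr=0xfd blk=15 s=1: VC-HIT | VC [9]
  [9] addr=0x96 blk=9 s=1: VC-HIT | VC [15]

VC = [15]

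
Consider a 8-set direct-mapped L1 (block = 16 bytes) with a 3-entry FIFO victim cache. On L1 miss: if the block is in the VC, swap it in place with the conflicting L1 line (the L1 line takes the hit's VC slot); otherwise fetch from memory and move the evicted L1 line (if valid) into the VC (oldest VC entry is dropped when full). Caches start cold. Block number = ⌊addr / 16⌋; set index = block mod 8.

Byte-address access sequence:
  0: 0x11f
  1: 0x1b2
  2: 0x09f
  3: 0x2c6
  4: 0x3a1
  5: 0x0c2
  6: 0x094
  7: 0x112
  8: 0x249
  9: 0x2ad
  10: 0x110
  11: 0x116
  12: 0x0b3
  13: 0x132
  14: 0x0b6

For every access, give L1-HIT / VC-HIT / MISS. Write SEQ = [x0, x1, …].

  [0] addr=0x11f blk=17 s=1: MISS | VC []
  [1] addr=0x1b2 blk=27 s=3: MISS | VC []
  [2] addr=0x9f blk=9 s=1: MISS | VC [17]
  [3] addr=0x2c6 blk=44 s=4: MISS | VC [17]
  [4] addr=0x3a1 blk=58 s=2: MISS | VC [17]
  [5] addr=0xc2 blk=12 s=4: MISS | VC [17, 44]
  [6] addr=0x94 blk=9 s=1: L1-HIT | VC [17, 44]
  [7] addr=0x112 blk=17 s=1: VC-HIT | VC [9, 44]
  [8] addr=0x249 blk=36 s=4: MISS | VC [9, 44, 12]
  [9] addr=0x2ad blk=42 s=2: MISS | VC [44, 12, 58]
  [10] addr=0x110 blk=17 s=1: L1-HIT | VC [44, 12, 58]
  [11] addr=0x116 blk=17 s=1: L1-HIT | VC [44, 12, 58]
  [12] addr=0xb3 blk=11 s=3: MISS | VC [12, 58, 27]
  [13] addr=0x132 blk=19 s=3: MISS | VC [58, 27, 11]
  [14] addr=0xb6 blk=11 s=3: VC-HIT | VC [58, 27, 19]

SEQ = [MISS, MISS, MISS, MISS, MISS, MISS, L1-HIT, VC-HIT, MISS, MISS, L1-HIT, L1-HIT, MISS, MISS, VC-HIT]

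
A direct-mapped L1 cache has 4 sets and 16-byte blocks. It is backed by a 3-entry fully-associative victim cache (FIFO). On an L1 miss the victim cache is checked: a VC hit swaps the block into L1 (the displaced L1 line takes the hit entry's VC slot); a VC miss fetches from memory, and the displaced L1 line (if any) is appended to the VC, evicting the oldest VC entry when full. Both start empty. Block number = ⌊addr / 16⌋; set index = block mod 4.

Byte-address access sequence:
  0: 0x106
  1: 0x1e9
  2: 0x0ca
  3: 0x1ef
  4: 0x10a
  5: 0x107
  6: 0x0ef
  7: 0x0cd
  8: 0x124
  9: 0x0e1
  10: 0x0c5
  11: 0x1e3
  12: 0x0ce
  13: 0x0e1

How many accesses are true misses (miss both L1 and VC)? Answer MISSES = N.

#0 0x106→b16/s0 MISS; vc=[]
#1 0x1e9→b30/s2 MISS; vc=[]
#2 0xca→b12/s0 MISS; vc=[16]
#3 0x1ef→b30/s2 L1-HIT; vc=[16]
#4 0x10a→b16/s0 VC-HIT; vc=[12]
#5 0x107→b16/s0 L1-HIT; vc=[12]
#6 0xef→b14/s2 MISS; vc=[12,30]
#7 0xcd→b12/s0 VC-HIT; vc=[16,30]
#8 0x124→b18/s2 MISS; vc=[16,30,14]
#9 0xe1→b14/s2 VC-HIT; vc=[16,30,18]
#10 0xc5→b12/s0 L1-HIT; vc=[16,30,18]
#11 0x1e3→b30/s2 VC-HIT; vc=[16,14,18]
#12 0xce→b12/s0 L1-HIT; vc=[16,14,18]
#13 0xe1→b14/s2 VC-HIT; vc=[16,30,18]

MISSES = 5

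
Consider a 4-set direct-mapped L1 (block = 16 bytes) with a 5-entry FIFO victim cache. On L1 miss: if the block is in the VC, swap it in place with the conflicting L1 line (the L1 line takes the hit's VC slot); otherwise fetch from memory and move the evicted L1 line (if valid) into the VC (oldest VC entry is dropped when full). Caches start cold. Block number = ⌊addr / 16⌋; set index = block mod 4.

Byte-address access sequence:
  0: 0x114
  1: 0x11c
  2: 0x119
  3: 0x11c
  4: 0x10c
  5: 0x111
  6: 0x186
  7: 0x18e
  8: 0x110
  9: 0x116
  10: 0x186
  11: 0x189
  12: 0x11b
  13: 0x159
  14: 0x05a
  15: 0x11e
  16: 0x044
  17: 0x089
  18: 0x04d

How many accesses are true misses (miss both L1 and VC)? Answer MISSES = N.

#0 0x114→b17/s1 MISS; vc=[]
#1 0x11c→b17/s1 L1-HIT; vc=[]
#2 0x119→b17/s1 L1-HIT; vc=[]
#3 0x11c→b17/s1 L1-HIT; vc=[]
#4 0x10c→b16/s0 MISS; vc=[]
#5 0x111→b17/s1 L1-HIT; vc=[]
#6 0x186→b24/s0 MISS; vc=[16]
#7 0x18e→b24/s0 L1-HIT; vc=[16]
#8 0x110→b17/s1 L1-HIT; vc=[16]
#9 0x116→b17/s1 L1-HIT; vc=[16]
#10 0x186→b24/s0 L1-HIT; vc=[16]
#11 0x189→b24/s0 L1-HIT; vc=[16]
#12 0x11b→b17/s1 L1-HIT; vc=[16]
#13 0x159→b21/s1 MISS; vc=[16,17]
#14 0x5a→b5/s1 MISS; vc=[16,17,21]
#15 0x11e→b17/s1 VC-HIT; vc=[16,5,21]
#16 0x44→b4/s0 MISS; vc=[16,5,21,24]
#17 0x89→b8/s0 MISS; vc=[16,5,21,24,4]
#18 0x4d→b4/s0 VC-HIT; vc=[16,5,21,24,8]

MISSES = 7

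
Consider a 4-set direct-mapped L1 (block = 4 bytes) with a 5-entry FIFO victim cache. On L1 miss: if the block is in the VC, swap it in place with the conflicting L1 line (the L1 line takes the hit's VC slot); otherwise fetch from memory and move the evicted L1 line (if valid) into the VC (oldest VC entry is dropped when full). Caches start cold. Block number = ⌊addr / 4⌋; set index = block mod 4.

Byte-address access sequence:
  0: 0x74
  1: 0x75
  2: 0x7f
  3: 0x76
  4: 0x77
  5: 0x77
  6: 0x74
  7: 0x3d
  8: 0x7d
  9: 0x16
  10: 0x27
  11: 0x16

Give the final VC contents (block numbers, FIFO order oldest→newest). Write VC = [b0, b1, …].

  [0] addr=0x74 blk=29 s=1: MISS | VC []
  [1] addr=0x75 blk=29 s=1: L1-HIT | VC []
  [2] addr=0x7f blk=31 s=3: MISS | VC []
  [3] addr=0x76 blk=29 s=1: L1-HIT | VC []
  [4] addr=0x77 blk=29 s=1: L1-HIT | VC []
  [5] addr=0x77 blk=29 s=1: L1-HIT | VC []
  [6] addr=0x74 blk=29 s=1: L1-HIT | VC []
  [7] addr=0x3d blk=15 s=3: MISS | VC [31]
  [8] addr=0x7d blk=31 s=3: VC-HIT | VC [15]
  [9] addr=0x16 blk=5 s=1: MISS | VC [15, 29]
  [10] addr=0x27 blk=9 s=1: MISS | VC [15, 29, 5]
  [11] addr=0x16 blk=5 s=1: VC-HIT | VC [15, 29, 9]

VC = [15, 29, 9]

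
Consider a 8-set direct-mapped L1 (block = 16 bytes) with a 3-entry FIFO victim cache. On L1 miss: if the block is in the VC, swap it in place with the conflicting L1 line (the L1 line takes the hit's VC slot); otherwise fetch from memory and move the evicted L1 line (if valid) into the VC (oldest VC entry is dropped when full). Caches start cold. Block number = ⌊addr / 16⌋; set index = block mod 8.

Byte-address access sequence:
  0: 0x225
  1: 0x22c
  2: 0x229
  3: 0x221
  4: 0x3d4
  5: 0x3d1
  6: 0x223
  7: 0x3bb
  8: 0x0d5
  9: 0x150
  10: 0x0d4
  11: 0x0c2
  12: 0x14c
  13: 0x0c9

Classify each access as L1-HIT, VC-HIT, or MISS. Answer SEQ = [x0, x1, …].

SEQ = [MISS, L1-HIT, L1-HIT, L1-HIT, MISS, L1-HIT, L1-HIT, MISS, MISS, MISS, VC-HIT, MISS, MISS, VC-HIT]

0: 0x225 (blk 34, set 2) → MISS  vc=[]
1: 0x22c (blk 34, set 2) → L1-HIT  vc=[]
2: 0x229 (blk 34, set 2) → L1-HIT  vc=[]
3: 0x221 (blk 34, set 2) → L1-HIT  vc=[]
4: 0x3d4 (blk 61, set 5) → MISS  vc=[]
5: 0x3d1 (blk 61, set 5) → L1-HIT  vc=[]
6: 0x223 (blk 34, set 2) → L1-HIT  vc=[]
7: 0x3bb (blk 59, set 3) → MISS  vc=[]
8: 0xd5 (blk 13, set 5) → MISS  vc=[61]
9: 0x150 (blk 21, set 5) → MISS  vc=[61, 13]
10: 0xd4 (blk 13, set 5) → VC-HIT  vc=[61, 21]
11: 0xc2 (blk 12, set 4) → MISS  vc=[61, 21]
12: 0x14c (blk 20, set 4) → MISS  vc=[61, 21, 12]
13: 0xc9 (blk 12, set 4) → VC-HIT  vc=[61, 21, 20]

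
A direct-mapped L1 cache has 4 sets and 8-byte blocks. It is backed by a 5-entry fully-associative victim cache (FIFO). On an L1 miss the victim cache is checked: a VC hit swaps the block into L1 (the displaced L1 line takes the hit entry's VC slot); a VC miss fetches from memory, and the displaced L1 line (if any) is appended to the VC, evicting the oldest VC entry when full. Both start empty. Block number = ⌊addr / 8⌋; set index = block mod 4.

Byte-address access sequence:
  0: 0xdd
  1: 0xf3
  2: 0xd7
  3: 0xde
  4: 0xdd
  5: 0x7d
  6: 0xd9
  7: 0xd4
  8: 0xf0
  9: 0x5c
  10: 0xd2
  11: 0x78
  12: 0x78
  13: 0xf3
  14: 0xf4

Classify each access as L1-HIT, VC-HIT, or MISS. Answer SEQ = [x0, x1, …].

0: 0xdd (blk 27, set 3) → MISS  vc=[]
1: 0xf3 (blk 30, set 2) → MISS  vc=[]
2: 0xd7 (blk 26, set 2) → MISS  vc=[30]
3: 0xde (blk 27, set 3) → L1-HIT  vc=[30]
4: 0xdd (blk 27, set 3) → L1-HIT  vc=[30]
5: 0x7d (blk 15, set 3) → MISS  vc=[30, 27]
6: 0xd9 (blk 27, set 3) → VC-HIT  vc=[30, 15]
7: 0xd4 (blk 26, set 2) → L1-HIT  vc=[30, 15]
8: 0xf0 (blk 30, set 2) → VC-HIT  vc=[26, 15]
9: 0x5c (blk 11, set 3) → MISS  vc=[26, 15, 27]
10: 0xd2 (blk 26, set 2) → VC-HIT  vc=[30, 15, 27]
11: 0x78 (blk 15, set 3) → VC-HIT  vc=[30, 11, 27]
12: 0x78 (blk 15, set 3) → L1-HIT  vc=[30, 11, 27]
13: 0xf3 (blk 30, set 2) → VC-HIT  vc=[26, 11, 27]
14: 0xf4 (blk 30, set 2) → L1-HIT  vc=[26, 11, 27]

SEQ = [MISS, MISS, MISS, L1-HIT, L1-HIT, MISS, VC-HIT, L1-HIT, VC-HIT, MISS, VC-HIT, VC-HIT, L1-HIT, VC-HIT, L1-HIT]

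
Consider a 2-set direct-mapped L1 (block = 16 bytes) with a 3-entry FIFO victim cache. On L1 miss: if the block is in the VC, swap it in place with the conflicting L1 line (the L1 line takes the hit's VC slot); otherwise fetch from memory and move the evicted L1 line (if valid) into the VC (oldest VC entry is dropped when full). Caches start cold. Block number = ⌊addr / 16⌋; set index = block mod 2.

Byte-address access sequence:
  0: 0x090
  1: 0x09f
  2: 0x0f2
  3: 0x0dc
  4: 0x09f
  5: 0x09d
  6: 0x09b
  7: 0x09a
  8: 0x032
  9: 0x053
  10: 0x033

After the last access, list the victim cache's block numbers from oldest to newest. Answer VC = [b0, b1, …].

  [0] addr=0x90 blk=9 s=1: MISS | VC []
  [1] addr=0x9f blk=9 s=1: L1-HIT | VC []
  [2] addr=0xf2 blk=15 s=1: MISS | VC [9]
  [3] addr=0xdc blk=13 s=1: MISS | VC [9, 15]
  [4] addr=0x9f blk=9 s=1: VC-HIT | VC [13, 15]
  [5] addr=0x9d blk=9 s=1: L1-HIT | VC [13, 15]
  [6] addr=0x9b blk=9 s=1: L1-HIT | VC [13, 15]
  [7] addr=0x9a blk=9 s=1: L1-HIT | VC [13, 15]
  [8] addr=0x32 blk=3 s=1: MISS | VC [13, 15, 9]
  [9] addr=0x53 blk=5 s=1: MISS | VC [15, 9, 3]
  [10] addr=0x33 blk=3 s=1: VC-HIT | VC [15, 9, 5]

VC = [15, 9, 5]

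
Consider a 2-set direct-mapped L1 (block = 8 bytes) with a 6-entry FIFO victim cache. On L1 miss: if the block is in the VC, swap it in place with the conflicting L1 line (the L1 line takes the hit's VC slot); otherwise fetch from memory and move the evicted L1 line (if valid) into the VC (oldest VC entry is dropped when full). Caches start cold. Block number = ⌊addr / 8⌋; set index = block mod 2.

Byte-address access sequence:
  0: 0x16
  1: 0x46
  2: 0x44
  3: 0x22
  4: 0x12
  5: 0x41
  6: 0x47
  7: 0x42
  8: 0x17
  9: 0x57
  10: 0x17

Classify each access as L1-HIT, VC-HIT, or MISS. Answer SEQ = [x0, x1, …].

0: 0x16 (blk 2, set 0) → MISS  vc=[]
1: 0x46 (blk 8, set 0) → MISS  vc=[2]
2: 0x44 (blk 8, set 0) → L1-HIT  vc=[2]
3: 0x22 (blk 4, set 0) → MISS  vc=[2, 8]
4: 0x12 (blk 2, set 0) → VC-HIT  vc=[4, 8]
5: 0x41 (blk 8, set 0) → VC-HIT  vc=[4, 2]
6: 0x47 (blk 8, set 0) → L1-HIT  vc=[4, 2]
7: 0x42 (blk 8, set 0) → L1-HIT  vc=[4, 2]
8: 0x17 (blk 2, set 0) → VC-HIT  vc=[4, 8]
9: 0x57 (blk 10, set 0) → MISS  vc=[4, 8, 2]
10: 0x17 (blk 2, set 0) → VC-HIT  vc=[4, 8, 10]

SEQ = [MISS, MISS, L1-HIT, MISS, VC-HIT, VC-HIT, L1-HIT, L1-HIT, VC-HIT, MISS, VC-HIT]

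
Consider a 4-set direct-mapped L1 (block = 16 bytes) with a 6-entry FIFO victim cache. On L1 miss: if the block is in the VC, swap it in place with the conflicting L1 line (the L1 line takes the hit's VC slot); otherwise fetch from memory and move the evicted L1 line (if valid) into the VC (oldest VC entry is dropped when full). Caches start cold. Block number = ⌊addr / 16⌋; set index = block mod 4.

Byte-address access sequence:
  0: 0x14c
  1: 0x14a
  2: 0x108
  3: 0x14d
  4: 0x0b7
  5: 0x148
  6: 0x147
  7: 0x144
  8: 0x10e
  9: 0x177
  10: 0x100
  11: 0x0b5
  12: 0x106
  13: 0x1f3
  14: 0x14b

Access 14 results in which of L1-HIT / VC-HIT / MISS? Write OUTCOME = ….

OUTCOME = VC-HIT

  [0] addr=0x14c blk=20 s=0: MISS | VC []
  [1] addr=0x14a blk=20 s=0: L1-HIT | VC []
  [2] addr=0x108 blk=16 s=0: MISS | VC [20]
  [3] addr=0x14d blk=20 s=0: VC-HIT | VC [16]
  [4] addr=0xb7 blk=11 s=3: MISS | VC [16]
  [5] addr=0x148 blk=20 s=0: L1-HIT | VC [16]
  [6] addr=0x147 blk=20 s=0: L1-HIT | VC [16]
  [7] addr=0x144 blk=20 s=0: L1-HIT | VC [16]
  [8] addr=0x10e blk=16 s=0: VC-HIT | VC [20]
  [9] addr=0x177 blk=23 s=3: MISS | VC [20, 11]
  [10] addr=0x100 blk=16 s=0: L1-HIT | VC [20, 11]
  [11] addr=0xb5 blk=11 s=3: VC-HIT | VC [20, 23]
  [12] addr=0x106 blk=16 s=0: L1-HIT | VC [20, 23]
  [13] addr=0x1f3 blk=31 s=3: MISS | VC [20, 23, 11]
  [14] addr=0x14b blk=20 s=0: VC-HIT | VC [16, 23, 11]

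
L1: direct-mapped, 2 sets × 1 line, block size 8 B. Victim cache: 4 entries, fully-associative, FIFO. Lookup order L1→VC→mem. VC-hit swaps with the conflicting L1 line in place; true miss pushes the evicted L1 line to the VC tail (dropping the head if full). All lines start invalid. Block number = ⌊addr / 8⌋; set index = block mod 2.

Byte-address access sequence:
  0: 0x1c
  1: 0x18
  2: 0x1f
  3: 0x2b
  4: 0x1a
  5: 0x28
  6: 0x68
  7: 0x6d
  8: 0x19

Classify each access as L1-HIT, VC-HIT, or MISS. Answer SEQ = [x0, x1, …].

SEQ = [MISS, L1-HIT, L1-HIT, MISS, VC-HIT, VC-HIT, MISS, L1-HIT, VC-HIT]

#0 0x1c→b3/s1 MISS; vc=[]
#1 0x18→b3/s1 L1-HIT; vc=[]
#2 0x1f→b3/s1 L1-HIT; vc=[]
#3 0x2b→b5/s1 MISS; vc=[3]
#4 0x1a→b3/s1 VC-HIT; vc=[5]
#5 0x28→b5/s1 VC-HIT; vc=[3]
#6 0x68→b13/s1 MISS; vc=[3,5]
#7 0x6d→b13/s1 L1-HIT; vc=[3,5]
#8 0x19→b3/s1 VC-HIT; vc=[13,5]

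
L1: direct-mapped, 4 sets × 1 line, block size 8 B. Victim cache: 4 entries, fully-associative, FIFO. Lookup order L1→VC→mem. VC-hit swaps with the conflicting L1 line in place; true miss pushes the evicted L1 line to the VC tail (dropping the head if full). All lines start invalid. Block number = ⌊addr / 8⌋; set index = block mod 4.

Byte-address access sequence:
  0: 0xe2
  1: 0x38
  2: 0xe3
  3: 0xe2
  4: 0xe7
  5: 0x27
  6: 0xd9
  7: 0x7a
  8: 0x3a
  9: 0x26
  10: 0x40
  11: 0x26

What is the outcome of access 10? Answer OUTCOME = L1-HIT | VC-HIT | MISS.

OUTCOME = MISS

  [0] addr=0xe2 blk=28 s=0: MISS | VC []
  [1] addr=0x38 blk=7 s=3: MISS | VC []
  [2] addr=0xe3 blk=28 s=0: L1-HIT | VC []
  [3] addr=0xe2 blk=28 s=0: L1-HIT | VC []
  [4] addr=0xe7 blk=28 s=0: L1-HIT | VC []
  [5] addr=0x27 blk=4 s=0: MISS | VC [28]
  [6] addr=0xd9 blk=27 s=3: MISS | VC [28, 7]
  [7] addr=0x7a blk=15 s=3: MISS | VC [28, 7, 27]
  [8] addr=0x3a blk=7 s=3: VC-HIT | VC [28, 15, 27]
  [9] addr=0x26 blk=4 s=0: L1-HIT | VC [28, 15, 27]
  [10] addr=0x40 blk=8 s=0: MISS | VC [28, 15, 27, 4]
  [11] addr=0x26 blk=4 s=0: VC-HIT | VC [28, 15, 27, 8]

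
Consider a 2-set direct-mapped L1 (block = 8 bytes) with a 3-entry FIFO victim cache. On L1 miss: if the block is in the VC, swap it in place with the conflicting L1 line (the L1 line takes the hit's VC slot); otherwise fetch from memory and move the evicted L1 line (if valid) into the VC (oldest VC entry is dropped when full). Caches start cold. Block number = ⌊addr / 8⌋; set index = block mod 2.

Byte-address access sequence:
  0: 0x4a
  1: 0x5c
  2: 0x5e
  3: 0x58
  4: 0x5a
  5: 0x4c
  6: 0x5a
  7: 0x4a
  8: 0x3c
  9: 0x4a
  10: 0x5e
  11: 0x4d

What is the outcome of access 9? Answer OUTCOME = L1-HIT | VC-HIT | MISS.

  [0] addr=0x4a blk=9 s=1: MISS | VC []
  [1] addr=0x5c blk=11 s=1: MISS | VC [9]
  [2] addr=0x5e blk=11 s=1: L1-HIT | VC [9]
  [3] addr=0x58 blk=11 s=1: L1-HIT | VC [9]
  [4] addr=0x5a blk=11 s=1: L1-HIT | VC [9]
  [5] addr=0x4c blk=9 s=1: VC-HIT | VC [11]
  [6] addr=0x5a blk=11 s=1: VC-HIT | VC [9]
  [7] addr=0x4a blk=9 s=1: VC-HIT | VC [11]
  [8] addr=0x3c blk=7 s=1: MISS | VC [11, 9]
  [9] addr=0x4a blk=9 s=1: VC-HIT | VC [11, 7]
  [10] addr=0x5e blk=11 s=1: VC-HIT | VC [9, 7]
  [11] addr=0x4d blk=9 s=1: VC-HIT | VC [11, 7]

OUTCOME = VC-HIT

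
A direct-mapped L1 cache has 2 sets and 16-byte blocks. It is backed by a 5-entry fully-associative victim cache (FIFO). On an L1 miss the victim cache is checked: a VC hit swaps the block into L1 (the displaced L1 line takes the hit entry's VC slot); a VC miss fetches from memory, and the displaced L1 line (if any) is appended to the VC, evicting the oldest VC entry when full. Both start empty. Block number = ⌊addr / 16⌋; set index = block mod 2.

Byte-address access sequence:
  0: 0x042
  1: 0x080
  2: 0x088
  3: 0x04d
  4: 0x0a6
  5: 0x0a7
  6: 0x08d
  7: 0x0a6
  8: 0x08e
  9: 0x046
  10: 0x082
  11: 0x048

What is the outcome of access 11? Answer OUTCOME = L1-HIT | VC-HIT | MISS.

0: 0x42 (blk 4, set 0) → MISS  vc=[]
1: 0x80 (blk 8, set 0) → MISS  vc=[4]
2: 0x88 (blk 8, set 0) → L1-HIT  vc=[4]
3: 0x4d (blk 4, set 0) → VC-HIT  vc=[8]
4: 0xa6 (blk 10, set 0) → MISS  vc=[8, 4]
5: 0xa7 (blk 10, set 0) → L1-HIT  vc=[8, 4]
6: 0x8d (blk 8, set 0) → VC-HIT  vc=[10, 4]
7: 0xa6 (blk 10, set 0) → VC-HIT  vc=[8, 4]
8: 0x8e (blk 8, set 0) → VC-HIT  vc=[10, 4]
9: 0x46 (blk 4, set 0) → VC-HIT  vc=[10, 8]
10: 0x82 (blk 8, set 0) → VC-HIT  vc=[10, 4]
11: 0x48 (blk 4, set 0) → VC-HIT  vc=[10, 8]

OUTCOME = VC-HIT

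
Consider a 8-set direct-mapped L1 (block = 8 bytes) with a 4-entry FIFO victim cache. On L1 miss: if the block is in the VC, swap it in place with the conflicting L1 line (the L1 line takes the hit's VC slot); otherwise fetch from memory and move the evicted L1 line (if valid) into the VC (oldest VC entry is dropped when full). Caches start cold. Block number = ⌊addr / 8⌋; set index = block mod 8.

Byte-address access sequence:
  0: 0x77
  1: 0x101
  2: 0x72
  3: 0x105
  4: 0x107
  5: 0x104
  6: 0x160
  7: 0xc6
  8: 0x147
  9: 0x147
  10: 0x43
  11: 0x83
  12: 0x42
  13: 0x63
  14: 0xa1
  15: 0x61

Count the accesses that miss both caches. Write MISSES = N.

0: 0x77 (blk 14, set 6) → MISS  vc=[]
1: 0x101 (blk 32, set 0) → MISS  vc=[]
2: 0x72 (blk 14, set 6) → L1-HIT  vc=[]
3: 0x105 (blk 32, set 0) → L1-HIT  vc=[]
4: 0x107 (blk 32, set 0) → L1-HIT  vc=[]
5: 0x104 (blk 32, set 0) → L1-HIT  vc=[]
6: 0x160 (blk 44, set 4) → MISS  vc=[]
7: 0xc6 (blk 24, set 0) → MISS  vc=[32]
8: 0x147 (blk 40, set 0) → MISS  vc=[32, 24]
9: 0x147 (blk 40, set 0) → L1-HIT  vc=[32, 24]
10: 0x43 (blk 8, set 0) → MISS  vc=[32, 24, 40]
11: 0x83 (blk 16, set 0) → MISS  vc=[32, 24, 40, 8]
12: 0x42 (blk 8, set 0) → VC-HIT  vc=[32, 24, 40, 16]
13: 0x63 (blk 12, set 4) → MISS  vc=[24, 40, 16, 44]
14: 0xa1 (blk 20, set 4) → MISS  vc=[40, 16, 44, 12]
15: 0x61 (blk 12, set 4) → VC-HIT  vc=[40, 16, 44, 20]

MISSES = 9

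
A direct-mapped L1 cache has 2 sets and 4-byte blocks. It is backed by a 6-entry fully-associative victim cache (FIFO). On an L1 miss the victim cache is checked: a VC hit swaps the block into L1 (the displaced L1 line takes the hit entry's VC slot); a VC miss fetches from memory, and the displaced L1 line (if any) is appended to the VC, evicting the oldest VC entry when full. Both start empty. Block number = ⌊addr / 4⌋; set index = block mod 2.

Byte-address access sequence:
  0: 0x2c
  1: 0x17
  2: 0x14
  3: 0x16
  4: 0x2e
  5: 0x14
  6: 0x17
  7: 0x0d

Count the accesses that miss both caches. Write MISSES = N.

MISSES = 3

#0 0x2c→b11/s1 MISS; vc=[]
#1 0x17→b5/s1 MISS; vc=[11]
#2 0x14→b5/s1 L1-HIT; vc=[11]
#3 0x16→b5/s1 L1-HIT; vc=[11]
#4 0x2e→b11/s1 VC-HIT; vc=[5]
#5 0x14→b5/s1 VC-HIT; vc=[11]
#6 0x17→b5/s1 L1-HIT; vc=[11]
#7 0xd→b3/s1 MISS; vc=[11,5]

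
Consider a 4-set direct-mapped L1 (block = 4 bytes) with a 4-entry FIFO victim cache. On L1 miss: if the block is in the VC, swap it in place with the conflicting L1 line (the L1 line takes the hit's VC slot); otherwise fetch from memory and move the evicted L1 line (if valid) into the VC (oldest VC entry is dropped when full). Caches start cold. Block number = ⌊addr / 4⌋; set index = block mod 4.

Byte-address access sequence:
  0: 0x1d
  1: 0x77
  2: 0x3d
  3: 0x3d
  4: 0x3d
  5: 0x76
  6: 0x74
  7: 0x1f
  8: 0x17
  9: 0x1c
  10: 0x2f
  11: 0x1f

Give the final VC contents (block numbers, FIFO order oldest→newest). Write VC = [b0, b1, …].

VC = [15, 29, 11]

#0 0x1d→b7/s3 MISS; vc=[]
#1 0x77→b29/s1 MISS; vc=[]
#2 0x3d→b15/s3 MISS; vc=[7]
#3 0x3d→b15/s3 L1-HIT; vc=[7]
#4 0x3d→b15/s3 L1-HIT; vc=[7]
#5 0x76→b29/s1 L1-HIT; vc=[7]
#6 0x74→b29/s1 L1-HIT; vc=[7]
#7 0x1f→b7/s3 VC-HIT; vc=[15]
#8 0x17→b5/s1 MISS; vc=[15,29]
#9 0x1c→b7/s3 L1-HIT; vc=[15,29]
#10 0x2f→b11/s3 MISS; vc=[15,29,7]
#11 0x1f→b7/s3 VC-HIT; vc=[15,29,11]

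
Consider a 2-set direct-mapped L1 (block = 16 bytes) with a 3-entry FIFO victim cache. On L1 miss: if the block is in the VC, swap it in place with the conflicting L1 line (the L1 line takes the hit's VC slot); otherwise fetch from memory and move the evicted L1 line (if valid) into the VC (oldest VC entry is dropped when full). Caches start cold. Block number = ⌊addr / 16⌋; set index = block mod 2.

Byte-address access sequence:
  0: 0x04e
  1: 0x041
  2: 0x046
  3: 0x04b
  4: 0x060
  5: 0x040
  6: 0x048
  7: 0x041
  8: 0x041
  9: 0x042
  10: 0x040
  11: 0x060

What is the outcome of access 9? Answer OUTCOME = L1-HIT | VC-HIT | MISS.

#0 0x4e→b4/s0 MISS; vc=[]
#1 0x41→b4/s0 L1-HIT; vc=[]
#2 0x46→b4/s0 L1-HIT; vc=[]
#3 0x4b→b4/s0 L1-HIT; vc=[]
#4 0x60→b6/s0 MISS; vc=[4]
#5 0x40→b4/s0 VC-HIT; vc=[6]
#6 0x48→b4/s0 L1-HIT; vc=[6]
#7 0x41→b4/s0 L1-HIT; vc=[6]
#8 0x41→b4/s0 L1-HIT; vc=[6]
#9 0x42→b4/s0 L1-HIT; vc=[6]
#10 0x40→b4/s0 L1-HIT; vc=[6]
#11 0x60→b6/s0 VC-HIT; vc=[4]

OUTCOME = L1-HIT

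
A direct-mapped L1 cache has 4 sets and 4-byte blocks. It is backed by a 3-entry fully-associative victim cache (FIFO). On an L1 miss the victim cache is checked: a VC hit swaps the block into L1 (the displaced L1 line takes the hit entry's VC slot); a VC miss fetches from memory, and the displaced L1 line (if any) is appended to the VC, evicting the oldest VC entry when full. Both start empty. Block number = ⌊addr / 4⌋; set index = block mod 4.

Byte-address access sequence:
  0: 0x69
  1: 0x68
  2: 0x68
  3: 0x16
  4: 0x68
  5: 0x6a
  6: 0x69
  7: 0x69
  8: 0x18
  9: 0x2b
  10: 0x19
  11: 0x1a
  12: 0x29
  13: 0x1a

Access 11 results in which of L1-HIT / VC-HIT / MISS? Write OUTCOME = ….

OUTCOME = L1-HIT

0: 0x69 (blk 26, set 2) → MISS  vc=[]
1: 0x68 (blk 26, set 2) → L1-HIT  vc=[]
2: 0x68 (blk 26, set 2) → L1-HIT  vc=[]
3: 0x16 (blk 5, set 1) → MISS  vc=[]
4: 0x68 (blk 26, set 2) → L1-HIT  vc=[]
5: 0x6a (blk 26, set 2) → L1-HIT  vc=[]
6: 0x69 (blk 26, set 2) → L1-HIT  vc=[]
7: 0x69 (blk 26, set 2) → L1-HIT  vc=[]
8: 0x18 (blk 6, set 2) → MISS  vc=[26]
9: 0x2b (blk 10, set 2) → MISS  vc=[26, 6]
10: 0x19 (blk 6, set 2) → VC-HIT  vc=[26, 10]
11: 0x1a (blk 6, set 2) → L1-HIT  vc=[26, 10]
12: 0x29 (blk 10, set 2) → VC-HIT  vc=[26, 6]
13: 0x1a (blk 6, set 2) → VC-HIT  vc=[26, 10]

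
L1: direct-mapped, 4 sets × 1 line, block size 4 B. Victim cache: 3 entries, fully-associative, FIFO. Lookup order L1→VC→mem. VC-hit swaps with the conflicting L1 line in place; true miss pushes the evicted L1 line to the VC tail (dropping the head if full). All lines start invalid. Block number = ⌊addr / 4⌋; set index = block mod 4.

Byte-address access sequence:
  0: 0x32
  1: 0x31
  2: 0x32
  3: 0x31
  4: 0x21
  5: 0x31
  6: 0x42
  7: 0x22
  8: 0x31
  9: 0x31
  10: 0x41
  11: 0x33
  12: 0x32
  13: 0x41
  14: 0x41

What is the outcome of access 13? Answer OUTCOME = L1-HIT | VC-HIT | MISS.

0: 0x32 (blk 12, set 0) → MISS  vc=[]
1: 0x31 (blk 12, set 0) → L1-HIT  vc=[]
2: 0x32 (blk 12, set 0) → L1-HIT  vc=[]
3: 0x31 (blk 12, set 0) → L1-HIT  vc=[]
4: 0x21 (blk 8, set 0) → MISS  vc=[12]
5: 0x31 (blk 12, set 0) → VC-HIT  vc=[8]
6: 0x42 (blk 16, set 0) → MISS  vc=[8, 12]
7: 0x22 (blk 8, set 0) → VC-HIT  vc=[16, 12]
8: 0x31 (blk 12, set 0) → VC-HIT  vc=[16, 8]
9: 0x31 (blk 12, set 0) → L1-HIT  vc=[16, 8]
10: 0x41 (blk 16, set 0) → VC-HIT  vc=[12, 8]
11: 0x33 (blk 12, set 0) → VC-HIT  vc=[16, 8]
12: 0x32 (blk 12, set 0) → L1-HIT  vc=[16, 8]
13: 0x41 (blk 16, set 0) → VC-HIT  vc=[12, 8]
14: 0x41 (blk 16, set 0) → L1-HIT  vc=[12, 8]

OUTCOME = VC-HIT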